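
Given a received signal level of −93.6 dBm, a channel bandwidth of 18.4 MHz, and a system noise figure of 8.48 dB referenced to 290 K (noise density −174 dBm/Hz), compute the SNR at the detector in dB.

Noise floor: N = −174 + 10 log₁₀(B) + NF
10 log₁₀(1.84×10⁷) = 72.65 dB
N = −174 + 72.65 + 8.48 = −92.87 dBm
SNR = P_sig − N = −93.6 − (−92.87) = −0.73 dB → −0.7 dB

−0.7 dB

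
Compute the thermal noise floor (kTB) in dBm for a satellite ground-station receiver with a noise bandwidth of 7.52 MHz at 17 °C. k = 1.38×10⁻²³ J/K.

T = 17 °C + 273.15 = 290.15 K
P_n = kTB = 1.38×10⁻²³ × 290.15 × 7.52×10⁶ = 3.01×10⁻¹⁴ W
In dBm: 10 log₁₀(3.01×10⁻¹⁴ / 10⁻³) = −105.2 dBm

−105.2 dBm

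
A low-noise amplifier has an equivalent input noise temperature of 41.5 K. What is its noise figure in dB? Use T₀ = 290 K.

F = 1 + T_e/T₀ = 1 + 41.5/290 = 1.1431
NF = 10 log₁₀(1.1431) = 0.581 dB

0.581 dB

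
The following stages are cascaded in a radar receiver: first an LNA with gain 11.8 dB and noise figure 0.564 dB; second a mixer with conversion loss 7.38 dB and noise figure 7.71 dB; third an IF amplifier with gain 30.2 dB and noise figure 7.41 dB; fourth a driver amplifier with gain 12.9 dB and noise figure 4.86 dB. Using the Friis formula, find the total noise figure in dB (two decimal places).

Convert to linear (a loss of L dB is a gain of −L dB): F_i = 10^(NF_i/10), G_i = 10^(G_i,dB/10)
  Stage 1: F_1 = 10^(0.564/10) = 1.139, G_1 = 10^(11.8/10) = 15.14
  Stage 2: F_2 = 10^(7.71/10) = 5.902, G_2 = 10^(−7.38/10) = 0.1828
  Stage 3: F_3 = 10^(7.41/10) = 5.508, G_3 = 10^(30.2/10) = 1047
  Stage 4: F_4 = 10^(4.86/10) = 3.062, G_4 = 10^(12.9/10) = 19.50
Friis cascade:
  F = 1.139 + (5.902 − 1)/15.14 + (5.508 − 1)/2.767 + (3.062 − 1)/2897 = 3.093
NF = 10 log₁₀(3.093) = 4.90 dB

4.90 dB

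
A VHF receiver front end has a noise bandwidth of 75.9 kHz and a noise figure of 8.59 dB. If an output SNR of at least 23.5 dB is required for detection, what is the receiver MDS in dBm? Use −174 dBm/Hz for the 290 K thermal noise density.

Sensitivity = −174 + 10 log₁₀(B) + NF + SNR_min
= −174 + 48.8 + 8.59 + 23.5
= −93.11 dBm → −93.1 dBm

−93.1 dBm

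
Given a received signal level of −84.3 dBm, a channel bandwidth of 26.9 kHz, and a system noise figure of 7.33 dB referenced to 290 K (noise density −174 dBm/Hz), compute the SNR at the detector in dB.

38.1 dB

Noise floor: N = −174 + 10 log₁₀(B) + NF
10 log₁₀(2.69×10⁴) = 44.3 dB
N = −174 + 44.3 + 7.33 = −122.37 dBm
SNR = P_sig − N = −84.3 − (−122.37) = 38.07 dB → 38.1 dB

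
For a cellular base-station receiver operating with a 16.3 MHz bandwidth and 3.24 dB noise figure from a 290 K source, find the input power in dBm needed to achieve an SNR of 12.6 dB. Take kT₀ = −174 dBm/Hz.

−86.0 dBm

Sensitivity = −174 + 10 log₁₀(B) + NF + SNR_min
= −174 + 72.12 + 3.24 + 12.6
= −86.04 dBm → −86.0 dBm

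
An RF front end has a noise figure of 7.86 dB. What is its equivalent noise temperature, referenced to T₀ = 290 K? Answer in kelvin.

1482 K

F = 10^(7.86/10) = 6.10942
T_e = (F − 1)·T₀ = (6.10942 − 1) × 290 = 1482 K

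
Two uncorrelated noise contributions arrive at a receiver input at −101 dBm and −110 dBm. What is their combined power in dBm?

−100.5 dBm

Convert to linear, add, convert back:
P₁ = 7.94×10⁻¹⁴ W, P₂ = 1.00×10⁻¹⁴ W
P_tot = 8.94×10⁻¹⁴ W → 10 log₁₀(P_tot / 10⁻³) = −100.5 dBm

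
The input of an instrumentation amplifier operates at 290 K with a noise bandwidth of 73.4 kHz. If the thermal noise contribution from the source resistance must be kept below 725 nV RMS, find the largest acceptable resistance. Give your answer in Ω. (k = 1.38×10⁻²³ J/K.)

447 Ω

Johnson–Nyquist: V_n = √(4kTRB) ⇒ R = V_n² / (4kTB)
4kTB = 4 × 1.38×10⁻²³ × 290 × 7.34×10⁴ = 1.17×10⁻¹⁵
R = (7.25×10⁻⁷)² / 1.17×10⁻¹⁵ = 4.47×10² Ω = 447 Ω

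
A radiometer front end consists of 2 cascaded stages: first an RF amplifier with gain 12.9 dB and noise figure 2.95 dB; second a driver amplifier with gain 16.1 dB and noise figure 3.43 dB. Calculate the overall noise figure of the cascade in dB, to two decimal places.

3.08 dB

Convert to linear (a loss of L dB is a gain of −L dB): F_i = 10^(NF_i/10), G_i = 10^(G_i,dB/10)
  Stage 1: F_1 = 10^(2.95/10) = 1.972, G_1 = 10^(12.9/10) = 19.50
  Stage 2: F_2 = 10^(3.43/10) = 2.203, G_2 = 10^(16.1/10) = 40.74
Friis cascade:
  F = 1.972 + (2.203 − 1)/19.50 = 2.034
NF = 10 log₁₀(2.034) = 3.08 dB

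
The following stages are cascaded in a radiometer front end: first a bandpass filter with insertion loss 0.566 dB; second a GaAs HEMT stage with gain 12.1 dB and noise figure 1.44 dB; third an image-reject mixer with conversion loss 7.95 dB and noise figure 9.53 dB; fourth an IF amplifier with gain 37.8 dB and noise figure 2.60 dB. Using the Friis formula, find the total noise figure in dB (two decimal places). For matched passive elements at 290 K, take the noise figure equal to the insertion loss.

3.99 dB

Convert to linear (a loss of L dB is a gain of −L dB): F_i = 10^(NF_i/10), G_i = 10^(G_i,dB/10)
  Stage 1: F_1 = 10^(0.566/10) = 1.139, G_1 = 10^(−0.566/10) = 0.8778
  Stage 2: F_2 = 10^(1.44/10) = 1.393, G_2 = 10^(12.1/10) = 16.22
  Stage 3: F_3 = 10^(9.53/10) = 8.974, G_3 = 10^(−7.95/10) = 0.1603
  Stage 4: F_4 = 10^(2.60/10) = 1.820, G_4 = 10^(37.8/10) = 6026
Friis cascade:
  F = 1.139 + (1.393 − 1)/0.8778 + (8.974 − 1)/14.24 + (1.820 − 1)/2.282 = 2.506
NF = 10 log₁₀(2.506) = 3.99 dB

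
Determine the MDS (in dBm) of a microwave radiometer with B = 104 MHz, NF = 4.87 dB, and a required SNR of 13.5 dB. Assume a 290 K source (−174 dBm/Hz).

−75.5 dBm

Sensitivity = −174 + 10 log₁₀(B) + NF + SNR_min
= −174 + 80.17 + 4.87 + 13.5
= −75.46 dBm → −75.5 dBm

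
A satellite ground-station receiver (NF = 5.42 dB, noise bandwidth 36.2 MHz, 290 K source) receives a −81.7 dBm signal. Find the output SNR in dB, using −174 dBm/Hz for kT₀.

11.3 dB

Noise floor: N = −174 + 10 log₁₀(B) + NF
10 log₁₀(3.62×10⁷) = 75.59 dB
N = −174 + 75.59 + 5.42 = −92.99 dBm
SNR = P_sig − N = −81.7 − (−92.99) = 11.29 dB → 11.3 dB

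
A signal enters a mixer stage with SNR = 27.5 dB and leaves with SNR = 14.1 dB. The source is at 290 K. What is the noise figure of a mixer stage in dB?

NF (dB) = SNR_in(dB) − SNR_out(dB) when the source is at T₀
NF = 27.5 − 14.1 = 13.4 dB

13.4 dB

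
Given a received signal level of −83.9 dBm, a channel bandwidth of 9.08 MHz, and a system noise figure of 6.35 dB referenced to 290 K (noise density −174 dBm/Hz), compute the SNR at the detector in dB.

14.2 dB

Noise floor: N = −174 + 10 log₁₀(B) + NF
10 log₁₀(9.08×10⁶) = 69.58 dB
N = −174 + 69.58 + 6.35 = −98.07 dBm
SNR = P_sig − N = −83.9 − (−98.07) = 14.17 dB → 14.2 dB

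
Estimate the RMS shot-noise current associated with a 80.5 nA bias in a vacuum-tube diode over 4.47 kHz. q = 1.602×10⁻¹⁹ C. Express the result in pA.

I_n = √(2qI·B)
2qI·B = 2 × 1.602×10⁻¹⁹ × 8.05×10⁻⁸ × 4.47×10³ = 1.15×10⁻²² A²
I_n = √(1.15×10⁻²²) = 1.07×10⁻¹¹ A = 10.7 pA

10.7 pA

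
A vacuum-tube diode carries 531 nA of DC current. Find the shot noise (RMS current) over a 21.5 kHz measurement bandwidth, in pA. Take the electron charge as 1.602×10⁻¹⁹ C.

I_n = √(2qI·B)
2qI·B = 2 × 1.602×10⁻¹⁹ × 5.31×10⁻⁷ × 2.15×10⁴ = 3.66×10⁻²¹ A²
I_n = √(3.66×10⁻²¹) = 6.05×10⁻¹¹ A = 60.5 pA

60.5 pA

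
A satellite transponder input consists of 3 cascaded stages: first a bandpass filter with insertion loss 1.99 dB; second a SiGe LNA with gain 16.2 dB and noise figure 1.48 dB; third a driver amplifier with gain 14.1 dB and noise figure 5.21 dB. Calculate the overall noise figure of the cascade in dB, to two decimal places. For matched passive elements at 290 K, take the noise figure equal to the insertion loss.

3.64 dB

Convert to linear (a loss of L dB is a gain of −L dB): F_i = 10^(NF_i/10), G_i = 10^(G_i,dB/10)
  Stage 1: F_1 = 10^(1.99/10) = 1.581, G_1 = 10^(−1.99/10) = 0.6324
  Stage 2: F_2 = 10^(1.48/10) = 1.406, G_2 = 10^(16.2/10) = 41.69
  Stage 3: F_3 = 10^(5.21/10) = 3.319, G_3 = 10^(14.1/10) = 25.70
Friis cascade:
  F = 1.581 + (1.406 − 1)/0.6324 + (3.319 − 1)/26.36 = 2.311
NF = 10 log₁₀(2.311) = 3.64 dB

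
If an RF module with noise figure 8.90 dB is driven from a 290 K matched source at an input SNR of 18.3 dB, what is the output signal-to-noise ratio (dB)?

By definition F = SNR_in/SNR_out, so in dB: SNR_out = SNR_in − NF
SNR_out = 18.3 − 8.90 = 9.40 dB

9.40 dB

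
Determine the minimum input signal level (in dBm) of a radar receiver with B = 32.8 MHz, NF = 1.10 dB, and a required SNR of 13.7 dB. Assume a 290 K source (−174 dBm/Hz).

−84.0 dBm

Sensitivity = −174 + 10 log₁₀(B) + NF + SNR_min
= −174 + 75.16 + 1.10 + 13.7
= −84.04 dBm → −84.0 dBm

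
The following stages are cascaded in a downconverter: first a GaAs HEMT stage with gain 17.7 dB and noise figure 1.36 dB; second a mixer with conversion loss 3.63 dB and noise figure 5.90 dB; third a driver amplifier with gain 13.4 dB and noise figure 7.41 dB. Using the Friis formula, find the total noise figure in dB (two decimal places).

2.02 dB

Convert to linear (a loss of L dB is a gain of −L dB): F_i = 10^(NF_i/10), G_i = 10^(G_i,dB/10)
  Stage 1: F_1 = 10^(1.36/10) = 1.368, G_1 = 10^(17.7/10) = 58.88
  Stage 2: F_2 = 10^(5.90/10) = 3.890, G_2 = 10^(−3.63/10) = 0.4335
  Stage 3: F_3 = 10^(7.41/10) = 5.508, G_3 = 10^(13.4/10) = 21.88
Friis cascade:
  F = 1.368 + (3.890 − 1)/58.88 + (5.508 − 1)/25.53 = 1.593
NF = 10 log₁₀(1.593) = 2.02 dB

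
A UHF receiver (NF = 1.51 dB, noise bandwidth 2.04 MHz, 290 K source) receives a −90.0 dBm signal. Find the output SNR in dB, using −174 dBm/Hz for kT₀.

Noise floor: N = −174 + 10 log₁₀(B) + NF
10 log₁₀(2.04×10⁶) = 63.1 dB
N = −174 + 63.1 + 1.51 = −109.39 dBm
SNR = P_sig − N = −90.0 − (−109.39) = 19.39 dB → 19.4 dB

19.4 dB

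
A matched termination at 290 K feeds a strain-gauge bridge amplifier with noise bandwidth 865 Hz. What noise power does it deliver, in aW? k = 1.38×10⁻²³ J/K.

3.46 aW

P_n = kTB = 1.38×10⁻²³ × 290 × 8.65×10² = 3.46×10⁻¹⁸ W = 3.46 aW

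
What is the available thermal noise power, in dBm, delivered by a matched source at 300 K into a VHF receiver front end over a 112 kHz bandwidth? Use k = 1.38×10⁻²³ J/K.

P_n = kTB = 1.38×10⁻²³ × 300 × 1.12×10⁵ = 4.64×10⁻¹⁶ W
In dBm: 10 log₁₀(4.64×10⁻¹⁶ / 10⁻³) = −123.3 dBm

−123.3 dBm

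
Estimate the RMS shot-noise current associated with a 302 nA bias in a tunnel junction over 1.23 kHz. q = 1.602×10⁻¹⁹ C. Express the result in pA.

I_n = √(2qI·B)
2qI·B = 2 × 1.602×10⁻¹⁹ × 3.02×10⁻⁷ × 1.23×10³ = 1.19×10⁻²² A²
I_n = √(1.19×10⁻²²) = 1.09×10⁻¹¹ A = 10.9 pA

10.9 pA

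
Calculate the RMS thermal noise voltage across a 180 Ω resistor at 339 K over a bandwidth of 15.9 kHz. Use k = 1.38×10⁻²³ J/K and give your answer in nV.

231 nV

V_n = √(4kTRB)
4kTRB = 4 × 1.38×10⁻²³ × 339 × 1.80×10² × 1.59×10⁴ = 5.36×10⁻¹⁴ V²
V_n = √(5.36×10⁻¹⁴) = 2.31×10⁻⁷ V = 231 nV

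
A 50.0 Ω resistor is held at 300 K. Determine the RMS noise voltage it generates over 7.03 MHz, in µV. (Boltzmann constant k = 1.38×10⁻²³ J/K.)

V_n = √(4kTRB)
4kTRB = 4 × 1.38×10⁻²³ × 300 × 5.00×10¹ × 7.03×10⁶ = 5.82×10⁻¹² V²
V_n = √(5.82×10⁻¹²) = 2.41×10⁻⁶ V = 2.41 µV

2.41 µV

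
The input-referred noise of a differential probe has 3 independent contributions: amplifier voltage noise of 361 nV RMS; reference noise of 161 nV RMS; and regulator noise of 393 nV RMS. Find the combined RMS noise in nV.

557 nV

Uncorrelated sources add in power (mean-square): V_tot = √(ΣV_i²)
V_tot = √[(3.61×10⁻⁷)² + (1.61×10⁻⁷)² + (3.93×10⁻⁷)²] = 5.57×10⁻⁷ V = 557 nV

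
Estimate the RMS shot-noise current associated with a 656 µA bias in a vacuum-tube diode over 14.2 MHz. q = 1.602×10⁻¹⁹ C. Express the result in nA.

I_n = √(2qI·B)
2qI·B = 2 × 1.602×10⁻¹⁹ × 6.56×10⁻⁴ × 1.42×10⁷ = 2.98×10⁻¹⁵ A²
I_n = √(2.98×10⁻¹⁵) = 5.46×10⁻⁸ A = 54.6 nA

54.6 nA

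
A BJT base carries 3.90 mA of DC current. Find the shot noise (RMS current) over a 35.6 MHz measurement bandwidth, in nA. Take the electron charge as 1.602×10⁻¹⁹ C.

211 nA

I_n = √(2qI·B)
2qI·B = 2 × 1.602×10⁻¹⁹ × 3.90×10⁻³ × 3.56×10⁷ = 4.45×10⁻¹⁴ A²
I_n = √(4.45×10⁻¹⁴) = 2.11×10⁻⁷ A = 211 nA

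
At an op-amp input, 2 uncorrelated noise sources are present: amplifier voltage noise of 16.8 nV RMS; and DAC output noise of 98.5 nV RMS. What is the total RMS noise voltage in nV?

Uncorrelated sources add in power (mean-square): V_tot = √(ΣV_i²)
V_tot = √[(1.68×10⁻⁸)² + (9.85×10⁻⁸)²] = 9.99×10⁻⁸ V = 99.9 nV

99.9 nV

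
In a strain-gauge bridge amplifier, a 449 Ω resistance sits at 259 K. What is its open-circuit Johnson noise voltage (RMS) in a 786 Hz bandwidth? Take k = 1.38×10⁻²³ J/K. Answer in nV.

V_n = √(4kTRB)
4kTRB = 4 × 1.38×10⁻²³ × 259 × 4.49×10² × 7.86×10² = 5.05×10⁻¹⁵ V²
V_n = √(5.05×10⁻¹⁵) = 7.10×10⁻⁸ V = 71.0 nV

71.0 nV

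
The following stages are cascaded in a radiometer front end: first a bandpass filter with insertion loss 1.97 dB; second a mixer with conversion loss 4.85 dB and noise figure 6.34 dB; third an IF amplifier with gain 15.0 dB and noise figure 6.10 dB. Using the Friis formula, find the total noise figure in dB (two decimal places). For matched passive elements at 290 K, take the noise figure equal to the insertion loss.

Convert to linear (a loss of L dB is a gain of −L dB): F_i = 10^(NF_i/10), G_i = 10^(G_i,dB/10)
  Stage 1: F_1 = 10^(1.97/10) = 1.574, G_1 = 10^(−1.97/10) = 0.6353
  Stage 2: F_2 = 10^(6.34/10) = 4.305, G_2 = 10^(−4.85/10) = 0.3273
  Stage 3: F_3 = 10^(6.10/10) = 4.074, G_3 = 10^(15.0/10) = 31.62
Friis cascade:
  F = 1.574 + (4.305 − 1)/0.6353 + (4.074 − 1)/0.2080 = 21.56
NF = 10 log₁₀(21.56) = 13.34 dB

13.34 dB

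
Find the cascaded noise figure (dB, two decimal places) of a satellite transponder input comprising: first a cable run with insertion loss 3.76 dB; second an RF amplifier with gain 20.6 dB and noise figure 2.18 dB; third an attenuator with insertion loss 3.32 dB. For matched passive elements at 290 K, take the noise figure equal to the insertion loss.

5.97 dB

Convert to linear (a loss of L dB is a gain of −L dB): F_i = 10^(NF_i/10), G_i = 10^(G_i,dB/10)
  Stage 1: F_1 = 10^(3.76/10) = 2.377, G_1 = 10^(−3.76/10) = 0.4207
  Stage 2: F_2 = 10^(2.18/10) = 1.652, G_2 = 10^(20.6/10) = 114.8
  Stage 3: F_3 = 10^(3.32/10) = 2.148, G_3 = 10^(−3.32/10) = 0.4656
Friis cascade:
  F = 2.377 + (1.652 − 1)/0.4207 + (2.148 − 1)/48.31 = 3.950
NF = 10 log₁₀(3.950) = 5.97 dB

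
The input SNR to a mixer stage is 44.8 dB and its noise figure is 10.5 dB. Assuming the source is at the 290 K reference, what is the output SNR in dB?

By definition F = SNR_in/SNR_out, so in dB: SNR_out = SNR_in − NF
SNR_out = 44.8 − 10.5 = 34.3 dB

34.3 dB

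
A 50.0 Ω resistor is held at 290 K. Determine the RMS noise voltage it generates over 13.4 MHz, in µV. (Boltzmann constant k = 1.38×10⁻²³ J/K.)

3.27 µV

V_n = √(4kTRB)
4kTRB = 4 × 1.38×10⁻²³ × 290 × 5.00×10¹ × 1.34×10⁷ = 1.07×10⁻¹¹ V²
V_n = √(1.07×10⁻¹¹) = 3.27×10⁻⁶ V = 3.27 µV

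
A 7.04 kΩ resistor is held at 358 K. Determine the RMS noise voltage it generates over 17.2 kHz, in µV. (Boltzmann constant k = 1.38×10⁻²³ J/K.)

1.55 µV

V_n = √(4kTRB)
4kTRB = 4 × 1.38×10⁻²³ × 358 × 7.04×10³ × 1.72×10⁴ = 2.39×10⁻¹² V²
V_n = √(2.39×10⁻¹²) = 1.55×10⁻⁶ V = 1.55 µV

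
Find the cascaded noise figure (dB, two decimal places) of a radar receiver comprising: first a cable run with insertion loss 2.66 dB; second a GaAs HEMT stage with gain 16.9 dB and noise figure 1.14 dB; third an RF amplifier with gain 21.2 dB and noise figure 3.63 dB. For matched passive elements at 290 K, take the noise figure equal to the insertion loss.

Convert to linear (a loss of L dB is a gain of −L dB): F_i = 10^(NF_i/10), G_i = 10^(G_i,dB/10)
  Stage 1: F_1 = 10^(2.66/10) = 1.845, G_1 = 10^(−2.66/10) = 0.5420
  Stage 2: F_2 = 10^(1.14/10) = 1.300, G_2 = 10^(16.9/10) = 48.98
  Stage 3: F_3 = 10^(3.63/10) = 2.307, G_3 = 10^(21.2/10) = 131.8
Friis cascade:
  F = 1.845 + (1.300 − 1)/0.5420 + (2.307 − 1)/26.55 = 2.448
NF = 10 log₁₀(2.448) = 3.89 dB

3.89 dB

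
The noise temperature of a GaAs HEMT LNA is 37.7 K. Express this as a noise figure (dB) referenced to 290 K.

F = 1 + T_e/T₀ = 1 + 37.7/290 = 1.13
NF = 10 log₁₀(1.13) = 0.531 dB

0.531 dB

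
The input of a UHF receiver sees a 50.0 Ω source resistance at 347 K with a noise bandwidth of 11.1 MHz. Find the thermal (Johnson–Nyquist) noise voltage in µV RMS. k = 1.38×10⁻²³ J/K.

3.26 µV

V_n = √(4kTRB)
4kTRB = 4 × 1.38×10⁻²³ × 347 × 5.00×10¹ × 1.11×10⁷ = 1.06×10⁻¹¹ V²
V_n = √(1.06×10⁻¹¹) = 3.26×10⁻⁶ V = 3.26 µV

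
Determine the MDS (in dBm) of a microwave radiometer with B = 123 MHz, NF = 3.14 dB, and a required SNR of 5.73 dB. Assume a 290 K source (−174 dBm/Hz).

Sensitivity = −174 + 10 log₁₀(B) + NF + SNR_min
= −174 + 80.9 + 3.14 + 5.73
= −84.23 dBm → −84.2 dBm

−84.2 dBm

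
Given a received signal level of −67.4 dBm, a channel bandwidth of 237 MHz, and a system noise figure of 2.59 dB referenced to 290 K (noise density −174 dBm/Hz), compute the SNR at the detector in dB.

Noise floor: N = −174 + 10 log₁₀(B) + NF
10 log₁₀(2.37×10⁸) = 83.75 dB
N = −174 + 83.75 + 2.59 = −87.66 dBm
SNR = P_sig − N = −67.4 − (−87.66) = 20.26 dB → 20.3 dB

20.3 dB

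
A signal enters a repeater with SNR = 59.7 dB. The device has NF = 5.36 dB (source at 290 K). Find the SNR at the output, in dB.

By definition F = SNR_in/SNR_out, so in dB: SNR_out = SNR_in − NF
SNR_out = 59.7 − 5.36 = 54.34 dB

54.34 dB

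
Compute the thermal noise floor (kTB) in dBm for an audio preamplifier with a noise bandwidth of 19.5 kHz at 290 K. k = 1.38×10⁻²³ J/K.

P_n = kTB = 1.38×10⁻²³ × 290 × 1.95×10⁴ = 7.80×10⁻¹⁷ W
In dBm: 10 log₁₀(7.80×10⁻¹⁷ / 10⁻³) = −131.1 dBm

−131.1 dBm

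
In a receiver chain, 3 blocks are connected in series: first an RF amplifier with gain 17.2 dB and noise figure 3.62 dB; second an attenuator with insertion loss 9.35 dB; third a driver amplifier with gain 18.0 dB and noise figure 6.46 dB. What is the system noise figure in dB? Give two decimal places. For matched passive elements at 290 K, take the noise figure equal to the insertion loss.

Convert to linear (a loss of L dB is a gain of −L dB): F_i = 10^(NF_i/10), G_i = 10^(G_i,dB/10)
  Stage 1: F_1 = 10^(3.62/10) = 2.301, G_1 = 10^(17.2/10) = 52.48
  Stage 2: F_2 = 10^(9.35/10) = 8.610, G_2 = 10^(−9.35/10) = 0.1161
  Stage 3: F_3 = 10^(6.46/10) = 4.426, G_3 = 10^(18.0/10) = 63.10
Friis cascade:
  F = 2.301 + (8.610 − 1)/52.48 + (4.426 − 1)/6.095 = 3.008
NF = 10 log₁₀(3.008) = 4.78 dB

4.78 dB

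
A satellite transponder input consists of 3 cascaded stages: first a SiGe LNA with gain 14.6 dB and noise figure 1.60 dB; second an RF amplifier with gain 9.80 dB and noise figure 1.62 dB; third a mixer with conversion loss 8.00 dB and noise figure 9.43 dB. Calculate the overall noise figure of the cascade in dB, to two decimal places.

1.73 dB

Convert to linear (a loss of L dB is a gain of −L dB): F_i = 10^(NF_i/10), G_i = 10^(G_i,dB/10)
  Stage 1: F_1 = 10^(1.60/10) = 1.445, G_1 = 10^(14.6/10) = 28.84
  Stage 2: F_2 = 10^(1.62/10) = 1.452, G_2 = 10^(9.80/10) = 9.550
  Stage 3: F_3 = 10^(9.43/10) = 8.770, G_3 = 10^(−8.00/10) = 0.1585
Friis cascade:
  F = 1.445 + (1.452 − 1)/28.84 + (8.770 − 1)/275.4 = 1.489
NF = 10 log₁₀(1.489) = 1.73 dB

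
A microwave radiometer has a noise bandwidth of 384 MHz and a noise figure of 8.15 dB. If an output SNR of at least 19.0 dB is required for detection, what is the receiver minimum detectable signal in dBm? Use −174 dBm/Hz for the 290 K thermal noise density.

Sensitivity = −174 + 10 log₁₀(B) + NF + SNR_min
= −174 + 85.84 + 8.15 + 19.0
= −61.01 dBm → −61.0 dBm

−61.0 dBm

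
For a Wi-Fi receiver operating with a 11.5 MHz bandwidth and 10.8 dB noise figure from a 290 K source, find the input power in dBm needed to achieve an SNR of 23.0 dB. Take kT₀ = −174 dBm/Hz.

Sensitivity = −174 + 10 log₁₀(B) + NF + SNR_min
= −174 + 70.61 + 10.8 + 23.0
= −69.59 dBm → −69.6 dBm

−69.6 dBm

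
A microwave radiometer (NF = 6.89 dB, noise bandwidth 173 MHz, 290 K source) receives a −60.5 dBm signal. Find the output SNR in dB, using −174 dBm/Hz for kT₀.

24.2 dB

Noise floor: N = −174 + 10 log₁₀(B) + NF
10 log₁₀(1.73×10⁸) = 82.38 dB
N = −174 + 82.38 + 6.89 = −84.73 dBm
SNR = P_sig − N = −60.5 − (−84.73) = 24.23 dB → 24.2 dB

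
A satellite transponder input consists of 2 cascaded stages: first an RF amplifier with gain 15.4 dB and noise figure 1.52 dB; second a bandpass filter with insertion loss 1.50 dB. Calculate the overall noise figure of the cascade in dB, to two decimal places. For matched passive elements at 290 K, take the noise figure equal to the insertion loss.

Convert to linear (a loss of L dB is a gain of −L dB): F_i = 10^(NF_i/10), G_i = 10^(G_i,dB/10)
  Stage 1: F_1 = 10^(1.52/10) = 1.419, G_1 = 10^(15.4/10) = 34.67
  Stage 2: F_2 = 10^(1.50/10) = 1.413, G_2 = 10^(−1.50/10) = 0.7079
Friis cascade:
  F = 1.419 + (1.413 − 1)/34.67 = 1.431
NF = 10 log₁₀(1.431) = 1.56 dB

1.56 dB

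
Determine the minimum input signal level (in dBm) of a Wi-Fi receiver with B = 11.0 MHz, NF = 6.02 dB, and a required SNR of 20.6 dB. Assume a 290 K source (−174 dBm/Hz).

Sensitivity = −174 + 10 log₁₀(B) + NF + SNR_min
= −174 + 70.41 + 6.02 + 20.6
= −76.97 dBm → −77.0 dBm

−77.0 dBm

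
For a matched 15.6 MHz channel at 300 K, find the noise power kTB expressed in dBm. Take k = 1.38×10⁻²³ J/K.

P_n = kTB = 1.38×10⁻²³ × 300 × 1.56×10⁷ = 6.46×10⁻¹⁴ W
In dBm: 10 log₁₀(6.46×10⁻¹⁴ / 10⁻³) = −101.9 dBm

−101.9 dBm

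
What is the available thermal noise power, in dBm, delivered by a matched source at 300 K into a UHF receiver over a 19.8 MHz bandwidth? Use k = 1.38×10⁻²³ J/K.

−100.9 dBm

P_n = kTB = 1.38×10⁻²³ × 300 × 1.98×10⁷ = 8.20×10⁻¹⁴ W
In dBm: 10 log₁₀(8.20×10⁻¹⁴ / 10⁻³) = −100.9 dBm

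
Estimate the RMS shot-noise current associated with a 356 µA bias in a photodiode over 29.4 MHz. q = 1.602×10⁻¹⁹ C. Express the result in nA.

57.9 nA

I_n = √(2qI·B)
2qI·B = 2 × 1.602×10⁻¹⁹ × 3.56×10⁻⁴ × 2.94×10⁷ = 3.35×10⁻¹⁵ A²
I_n = √(3.35×10⁻¹⁵) = 5.79×10⁻⁸ A = 57.9 nA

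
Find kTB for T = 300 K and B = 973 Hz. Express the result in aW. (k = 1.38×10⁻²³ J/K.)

P_n = kTB = 1.38×10⁻²³ × 300 × 9.73×10² = 4.03×10⁻¹⁸ W = 4.03 aW

4.03 aW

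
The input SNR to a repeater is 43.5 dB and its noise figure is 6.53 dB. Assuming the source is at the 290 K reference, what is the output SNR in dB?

36.97 dB

By definition F = SNR_in/SNR_out, so in dB: SNR_out = SNR_in − NF
SNR_out = 43.5 − 6.53 = 36.97 dB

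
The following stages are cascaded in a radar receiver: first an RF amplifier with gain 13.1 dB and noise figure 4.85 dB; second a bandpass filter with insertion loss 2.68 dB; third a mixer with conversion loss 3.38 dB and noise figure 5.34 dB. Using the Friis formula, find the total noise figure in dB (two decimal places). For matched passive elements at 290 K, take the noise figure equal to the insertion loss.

Convert to linear (a loss of L dB is a gain of −L dB): F_i = 10^(NF_i/10), G_i = 10^(G_i,dB/10)
  Stage 1: F_1 = 10^(4.85/10) = 3.055, G_1 = 10^(13.1/10) = 20.42
  Stage 2: F_2 = 10^(2.68/10) = 1.854, G_2 = 10^(−2.68/10) = 0.5395
  Stage 3: F_3 = 10^(5.34/10) = 3.420, G_3 = 10^(−3.38/10) = 0.4592
Friis cascade:
  F = 3.055 + (1.854 − 1)/20.42 + (3.420 − 1)/11.02 = 3.316
NF = 10 log₁₀(3.316) = 5.21 dB

5.21 dB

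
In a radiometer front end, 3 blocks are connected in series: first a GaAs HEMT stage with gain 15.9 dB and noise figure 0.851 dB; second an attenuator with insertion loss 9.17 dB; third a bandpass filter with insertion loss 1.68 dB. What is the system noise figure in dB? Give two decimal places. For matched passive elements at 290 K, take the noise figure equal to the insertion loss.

Convert to linear (a loss of L dB is a gain of −L dB): F_i = 10^(NF_i/10), G_i = 10^(G_i,dB/10)
  Stage 1: F_1 = 10^(0.851/10) = 1.216, G_1 = 10^(15.9/10) = 38.90
  Stage 2: F_2 = 10^(9.17/10) = 8.260, G_2 = 10^(−9.17/10) = 0.1211
  Stage 3: F_3 = 10^(1.68/10) = 1.472, G_3 = 10^(−1.68/10) = 0.6792
Friis cascade:
  F = 1.216 + (8.260 − 1)/38.90 + (1.472 − 1)/4.710 = 1.503
NF = 10 log₁₀(1.503) = 1.77 dB

1.77 dB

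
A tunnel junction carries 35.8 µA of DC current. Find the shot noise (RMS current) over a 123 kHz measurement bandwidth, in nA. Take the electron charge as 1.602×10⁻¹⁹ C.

I_n = √(2qI·B)
2qI·B = 2 × 1.602×10⁻¹⁹ × 3.58×10⁻⁵ × 1.23×10⁵ = 1.41×10⁻¹⁸ A²
I_n = √(1.41×10⁻¹⁸) = 1.19×10⁻⁹ A = 1.19 nA

1.19 nA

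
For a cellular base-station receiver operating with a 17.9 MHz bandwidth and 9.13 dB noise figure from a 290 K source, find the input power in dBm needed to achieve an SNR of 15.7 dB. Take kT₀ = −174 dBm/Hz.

−76.6 dBm

Sensitivity = −174 + 10 log₁₀(B) + NF + SNR_min
= −174 + 72.53 + 9.13 + 15.7
= −76.64 dBm → −76.6 dBm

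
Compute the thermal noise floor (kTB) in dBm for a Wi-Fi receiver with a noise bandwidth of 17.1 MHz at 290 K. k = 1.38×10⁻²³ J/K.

P_n = kTB = 1.38×10⁻²³ × 290 × 1.71×10⁷ = 6.84×10⁻¹⁴ W
In dBm: 10 log₁₀(6.84×10⁻¹⁴ / 10⁻³) = −101.6 dBm

−101.6 dBm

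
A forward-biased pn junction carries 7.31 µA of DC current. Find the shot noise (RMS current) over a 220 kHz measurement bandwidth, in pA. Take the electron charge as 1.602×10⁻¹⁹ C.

I_n = √(2qI·B)
2qI·B = 2 × 1.602×10⁻¹⁹ × 7.31×10⁻⁶ × 2.20×10⁵ = 5.15×10⁻¹⁹ A²
I_n = √(5.15×10⁻¹⁹) = 7.18×10⁻¹⁰ A = 718 pA

718 pA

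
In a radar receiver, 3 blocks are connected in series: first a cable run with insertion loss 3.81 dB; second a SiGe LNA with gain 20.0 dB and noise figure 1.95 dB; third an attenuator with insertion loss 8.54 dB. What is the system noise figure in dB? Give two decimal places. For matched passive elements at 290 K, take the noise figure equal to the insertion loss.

5.93 dB

Convert to linear (a loss of L dB is a gain of −L dB): F_i = 10^(NF_i/10), G_i = 10^(G_i,dB/10)
  Stage 1: F_1 = 10^(3.81/10) = 2.404, G_1 = 10^(−3.81/10) = 0.4159
  Stage 2: F_2 = 10^(1.95/10) = 1.567, G_2 = 10^(20.0/10) = 100.0
  Stage 3: F_3 = 10^(8.54/10) = 7.145, G_3 = 10^(−8.54/10) = 0.1400
Friis cascade:
  F = 2.404 + (1.567 − 1)/0.4159 + (7.145 − 1)/41.59 = 3.915
NF = 10 log₁₀(3.915) = 5.93 dB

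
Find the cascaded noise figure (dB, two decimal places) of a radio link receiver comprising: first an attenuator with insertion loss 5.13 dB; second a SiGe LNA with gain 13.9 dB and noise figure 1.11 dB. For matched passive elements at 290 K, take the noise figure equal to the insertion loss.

Convert to linear (a loss of L dB is a gain of −L dB): F_i = 10^(NF_i/10), G_i = 10^(G_i,dB/10)
  Stage 1: F_1 = 10^(5.13/10) = 3.258, G_1 = 10^(−5.13/10) = 0.3069
  Stage 2: F_2 = 10^(1.11/10) = 1.291, G_2 = 10^(13.9/10) = 24.55
Friis cascade:
  F = 3.258 + (1.291 − 1)/0.3069 = 4.207
NF = 10 log₁₀(4.207) = 6.24 dB

6.24 dB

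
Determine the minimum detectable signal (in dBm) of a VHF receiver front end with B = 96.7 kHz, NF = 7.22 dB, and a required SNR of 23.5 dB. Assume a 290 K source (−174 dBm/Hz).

−93.4 dBm

Sensitivity = −174 + 10 log₁₀(B) + NF + SNR_min
= −174 + 49.85 + 7.22 + 23.5
= −93.43 dBm → −93.4 dBm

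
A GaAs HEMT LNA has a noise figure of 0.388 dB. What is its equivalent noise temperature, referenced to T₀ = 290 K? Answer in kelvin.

F = 10^(0.388/10) = 1.09345
T_e = (F − 1)·T₀ = (1.09345 − 1) × 290 = 27.1 K

27.1 K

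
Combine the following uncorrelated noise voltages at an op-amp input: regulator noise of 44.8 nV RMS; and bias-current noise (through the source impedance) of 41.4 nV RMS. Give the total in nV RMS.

61.0 nV

Uncorrelated sources add in power (mean-square): V_tot = √(ΣV_i²)
V_tot = √[(4.48×10⁻⁸)² + (4.14×10⁻⁸)²] = 6.10×10⁻⁸ V = 61.0 nV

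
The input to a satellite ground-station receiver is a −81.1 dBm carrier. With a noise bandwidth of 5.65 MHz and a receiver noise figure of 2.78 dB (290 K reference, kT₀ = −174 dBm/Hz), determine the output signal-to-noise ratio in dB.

Noise floor: N = −174 + 10 log₁₀(B) + NF
10 log₁₀(5.65×10⁶) = 67.52 dB
N = −174 + 67.52 + 2.78 = −103.70 dBm
SNR = P_sig − N = −81.1 − (−103.70) = 22.60 dB → 22.6 dB

22.6 dB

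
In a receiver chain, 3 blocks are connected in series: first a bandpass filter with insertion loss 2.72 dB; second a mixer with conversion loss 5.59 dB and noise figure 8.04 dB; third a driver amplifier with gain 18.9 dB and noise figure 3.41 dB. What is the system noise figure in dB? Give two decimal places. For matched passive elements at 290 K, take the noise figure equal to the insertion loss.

13.01 dB

Convert to linear (a loss of L dB is a gain of −L dB): F_i = 10^(NF_i/10), G_i = 10^(G_i,dB/10)
  Stage 1: F_1 = 10^(2.72/10) = 1.871, G_1 = 10^(−2.72/10) = 0.5346
  Stage 2: F_2 = 10^(8.04/10) = 6.368, G_2 = 10^(−5.59/10) = 0.2761
  Stage 3: F_3 = 10^(3.41/10) = 2.193, G_3 = 10^(18.9/10) = 77.62
Friis cascade:
  F = 1.871 + (6.368 − 1)/0.5346 + (2.193 − 1)/0.1476 = 20.00
NF = 10 log₁₀(20.00) = 13.01 dB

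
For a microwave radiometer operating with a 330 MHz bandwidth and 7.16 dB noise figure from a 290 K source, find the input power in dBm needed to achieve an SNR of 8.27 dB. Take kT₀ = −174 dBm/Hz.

−73.4 dBm

Sensitivity = −174 + 10 log₁₀(B) + NF + SNR_min
= −174 + 85.19 + 7.16 + 8.27
= −73.38 dBm → −73.4 dBm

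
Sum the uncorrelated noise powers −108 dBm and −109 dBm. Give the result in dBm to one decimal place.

Convert to linear, add, convert back:
P₁ = 1.58×10⁻¹⁴ W, P₂ = 1.26×10⁻¹⁴ W
P_tot = 2.84×10⁻¹⁴ W → 10 log₁₀(P_tot / 10⁻³) = −105.5 dBm

−105.5 dBm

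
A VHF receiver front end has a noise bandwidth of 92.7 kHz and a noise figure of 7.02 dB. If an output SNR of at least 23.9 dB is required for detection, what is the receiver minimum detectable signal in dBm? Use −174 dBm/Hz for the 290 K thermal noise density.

Sensitivity = −174 + 10 log₁₀(B) + NF + SNR_min
= −174 + 49.67 + 7.02 + 23.9
= −93.41 dBm → −93.4 dBm

−93.4 dBm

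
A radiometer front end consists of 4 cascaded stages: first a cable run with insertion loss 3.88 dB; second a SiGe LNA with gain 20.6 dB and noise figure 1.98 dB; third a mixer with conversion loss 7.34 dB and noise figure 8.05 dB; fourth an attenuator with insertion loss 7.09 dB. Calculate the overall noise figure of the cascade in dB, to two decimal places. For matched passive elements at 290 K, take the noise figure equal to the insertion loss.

6.48 dB

Convert to linear (a loss of L dB is a gain of −L dB): F_i = 10^(NF_i/10), G_i = 10^(G_i,dB/10)
  Stage 1: F_1 = 10^(3.88/10) = 2.443, G_1 = 10^(−3.88/10) = 0.4093
  Stage 2: F_2 = 10^(1.98/10) = 1.578, G_2 = 10^(20.6/10) = 114.8
  Stage 3: F_3 = 10^(8.05/10) = 6.383, G_3 = 10^(−7.34/10) = 0.1845
  Stage 4: F_4 = 10^(7.09/10) = 5.117, G_4 = 10^(−7.09/10) = 0.1954
Friis cascade:
  F = 2.443 + (1.578 − 1)/0.4093 + (6.383 − 1)/46.99 + (5.117 − 1)/8.670 = 4.444
NF = 10 log₁₀(4.444) = 6.48 dB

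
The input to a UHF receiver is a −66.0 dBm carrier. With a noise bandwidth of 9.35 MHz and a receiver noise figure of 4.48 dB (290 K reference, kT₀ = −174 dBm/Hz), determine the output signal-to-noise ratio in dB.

Noise floor: N = −174 + 10 log₁₀(B) + NF
10 log₁₀(9.35×10⁶) = 69.71 dB
N = −174 + 69.71 + 4.48 = −99.81 dBm
SNR = P_sig − N = −66.0 − (−99.81) = 33.81 dB → 33.8 dB

33.8 dB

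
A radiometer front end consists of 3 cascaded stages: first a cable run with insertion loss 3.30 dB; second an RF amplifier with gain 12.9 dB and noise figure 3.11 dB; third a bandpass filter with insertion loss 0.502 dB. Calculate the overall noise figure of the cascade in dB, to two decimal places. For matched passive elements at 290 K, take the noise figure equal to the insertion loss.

6.42 dB

Convert to linear (a loss of L dB is a gain of −L dB): F_i = 10^(NF_i/10), G_i = 10^(G_i,dB/10)
  Stage 1: F_1 = 10^(3.30/10) = 2.138, G_1 = 10^(−3.30/10) = 0.4677
  Stage 2: F_2 = 10^(3.11/10) = 2.046, G_2 = 10^(12.9/10) = 19.50
  Stage 3: F_3 = 10^(0.502/10) = 1.123, G_3 = 10^(−0.502/10) = 0.8908
Friis cascade:
  F = 2.138 + (2.046 − 1)/0.4677 + (1.123 − 1)/9.120 = 4.389
NF = 10 log₁₀(4.389) = 6.42 dB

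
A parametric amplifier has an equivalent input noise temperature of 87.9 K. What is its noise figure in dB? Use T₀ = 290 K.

F = 1 + T_e/T₀ = 1 + 87.9/290 = 1.3031
NF = 10 log₁₀(1.3031) = 1.15 dB

1.15 dB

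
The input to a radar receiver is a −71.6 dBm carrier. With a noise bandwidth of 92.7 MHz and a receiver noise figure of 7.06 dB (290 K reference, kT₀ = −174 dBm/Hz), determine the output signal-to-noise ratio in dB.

Noise floor: N = −174 + 10 log₁₀(B) + NF
10 log₁₀(9.27×10⁷) = 79.67 dB
N = −174 + 79.67 + 7.06 = −87.27 dBm
SNR = P_sig − N = −71.6 − (−87.27) = 15.67 dB → 15.7 dB

15.7 dB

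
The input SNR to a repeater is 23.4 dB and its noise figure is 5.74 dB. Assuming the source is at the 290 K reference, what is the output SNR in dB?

17.66 dB

By definition F = SNR_in/SNR_out, so in dB: SNR_out = SNR_in − NF
SNR_out = 23.4 − 5.74 = 17.66 dB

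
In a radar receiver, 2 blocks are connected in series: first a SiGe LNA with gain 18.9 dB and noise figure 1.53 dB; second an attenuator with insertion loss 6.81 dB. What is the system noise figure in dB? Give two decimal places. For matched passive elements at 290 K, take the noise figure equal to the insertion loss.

Convert to linear (a loss of L dB is a gain of −L dB): F_i = 10^(NF_i/10), G_i = 10^(G_i,dB/10)
  Stage 1: F_1 = 10^(1.53/10) = 1.422, G_1 = 10^(18.9/10) = 77.62
  Stage 2: F_2 = 10^(6.81/10) = 4.797, G_2 = 10^(−6.81/10) = 0.2084
Friis cascade:
  F = 1.422 + (4.797 − 1)/77.62 = 1.471
NF = 10 log₁₀(1.471) = 1.68 dB

1.68 dB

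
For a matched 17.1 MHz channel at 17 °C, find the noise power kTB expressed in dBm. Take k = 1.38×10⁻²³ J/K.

−101.6 dBm

T = 17 °C + 273.15 = 290.15 K
P_n = kTB = 1.38×10⁻²³ × 290.15 × 1.71×10⁷ = 6.85×10⁻¹⁴ W
In dBm: 10 log₁₀(6.85×10⁻¹⁴ / 10⁻³) = −101.6 dBm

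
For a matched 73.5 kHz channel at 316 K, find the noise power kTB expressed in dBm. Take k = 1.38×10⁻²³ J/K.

−124.9 dBm

P_n = kTB = 1.38×10⁻²³ × 316 × 7.35×10⁴ = 3.21×10⁻¹⁶ W
In dBm: 10 log₁₀(3.21×10⁻¹⁶ / 10⁻³) = −124.9 dBm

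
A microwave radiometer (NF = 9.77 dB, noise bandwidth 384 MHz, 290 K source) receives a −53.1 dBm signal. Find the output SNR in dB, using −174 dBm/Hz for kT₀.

Noise floor: N = −174 + 10 log₁₀(B) + NF
10 log₁₀(3.84×10⁸) = 85.84 dB
N = −174 + 85.84 + 9.77 = −78.39 dBm
SNR = P_sig − N = −53.1 − (−78.39) = 25.29 dB → 25.3 dB

25.3 dB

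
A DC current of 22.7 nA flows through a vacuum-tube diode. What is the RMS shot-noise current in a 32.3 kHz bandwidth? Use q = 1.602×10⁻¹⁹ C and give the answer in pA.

I_n = √(2qI·B)
2qI·B = 2 × 1.602×10⁻¹⁹ × 2.27×10⁻⁸ × 3.23×10⁴ = 2.35×10⁻²² A²
I_n = √(2.35×10⁻²²) = 1.53×10⁻¹¹ A = 15.3 pA

15.3 pA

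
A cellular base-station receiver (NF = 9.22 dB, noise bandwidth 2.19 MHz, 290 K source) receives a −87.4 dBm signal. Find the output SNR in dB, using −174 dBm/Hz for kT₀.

14.0 dB

Noise floor: N = −174 + 10 log₁₀(B) + NF
10 log₁₀(2.19×10⁶) = 63.4 dB
N = −174 + 63.4 + 9.22 = −101.38 dBm
SNR = P_sig − N = −87.4 − (−101.38) = 13.98 dB → 14.0 dB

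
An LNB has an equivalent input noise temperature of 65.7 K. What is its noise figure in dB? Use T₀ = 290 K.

0.887 dB

F = 1 + T_e/T₀ = 1 + 65.7/290 = 1.22655
NF = 10 log₁₀(1.22655) = 0.887 dB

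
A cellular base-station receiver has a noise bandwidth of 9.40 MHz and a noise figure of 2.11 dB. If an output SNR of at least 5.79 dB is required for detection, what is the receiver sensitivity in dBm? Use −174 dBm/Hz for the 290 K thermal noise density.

−96.4 dBm

Sensitivity = −174 + 10 log₁₀(B) + NF + SNR_min
= −174 + 69.73 + 2.11 + 5.79
= −96.37 dBm → −96.4 dBm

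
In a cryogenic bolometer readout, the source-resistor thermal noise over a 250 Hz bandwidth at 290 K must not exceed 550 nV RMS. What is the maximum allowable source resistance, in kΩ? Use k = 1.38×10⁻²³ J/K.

Johnson–Nyquist: V_n = √(4kTRB) ⇒ R = V_n² / (4kTB)
4kTB = 4 × 1.38×10⁻²³ × 290 × 2.50×10² = 4.00×10⁻¹⁸
R = (5.50×10⁻⁷)² / 4.00×10⁻¹⁸ = 7.56×10⁴ Ω = 75.6 kΩ

75.6 kΩ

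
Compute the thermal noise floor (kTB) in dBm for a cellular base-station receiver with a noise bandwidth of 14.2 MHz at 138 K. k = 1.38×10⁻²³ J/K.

−105.7 dBm

P_n = kTB = 1.38×10⁻²³ × 138 × 1.42×10⁷ = 2.70×10⁻¹⁴ W
In dBm: 10 log₁₀(2.70×10⁻¹⁴ / 10⁻³) = −105.7 dBm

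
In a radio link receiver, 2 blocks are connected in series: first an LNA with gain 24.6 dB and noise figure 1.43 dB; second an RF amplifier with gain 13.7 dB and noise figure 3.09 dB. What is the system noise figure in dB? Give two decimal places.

Convert to linear (a loss of L dB is a gain of −L dB): F_i = 10^(NF_i/10), G_i = 10^(G_i,dB/10)
  Stage 1: F_1 = 10^(1.43/10) = 1.390, G_1 = 10^(24.6/10) = 288.4
  Stage 2: F_2 = 10^(3.09/10) = 2.037, G_2 = 10^(13.7/10) = 23.44
Friis cascade:
  F = 1.390 + (2.037 − 1)/288.4 = 1.394
NF = 10 log₁₀(1.394) = 1.44 dB

1.44 dB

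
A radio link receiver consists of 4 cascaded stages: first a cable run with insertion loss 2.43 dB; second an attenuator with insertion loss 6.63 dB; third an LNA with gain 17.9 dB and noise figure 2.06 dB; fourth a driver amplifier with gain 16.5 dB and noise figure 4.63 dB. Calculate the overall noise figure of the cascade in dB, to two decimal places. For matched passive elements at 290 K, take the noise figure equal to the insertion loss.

Convert to linear (a loss of L dB is a gain of −L dB): F_i = 10^(NF_i/10), G_i = 10^(G_i,dB/10)
  Stage 1: F_1 = 10^(2.43/10) = 1.750, G_1 = 10^(−2.43/10) = 0.5715
  Stage 2: F_2 = 10^(6.63/10) = 4.603, G_2 = 10^(−6.63/10) = 0.2173
  Stage 3: F_3 = 10^(2.06/10) = 1.607, G_3 = 10^(17.9/10) = 61.66
  Stage 4: F_4 = 10^(4.63/10) = 2.904, G_4 = 10^(16.5/10) = 44.67
Friis cascade:
  F = 1.750 + (4.603 − 1)/0.5715 + (1.607 − 1)/0.1242 + (2.904 − 1)/7.656 = 13.19
NF = 10 log₁₀(13.19) = 11.20 dB

11.20 dB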